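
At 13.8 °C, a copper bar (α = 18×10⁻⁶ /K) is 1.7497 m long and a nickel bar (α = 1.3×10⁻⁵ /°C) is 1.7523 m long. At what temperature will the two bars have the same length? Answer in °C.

L₁(1 + α₁ΔT) = L₂(1 + α₂ΔT) ⇒ ΔT = (L₂ − L₁)/(α₁L₁ − α₂L₂)
L₂ − L₁ = 1.7523 − 1.7497 = 2.60×10⁻³ m
α₁L₁ − α₂L₂ = 18×10⁻⁶×1.7497 − 1.3×10⁻⁵×1.7523 = 8.7147×10⁻⁶ m/K
ΔT = 2.60×10⁻³ / 8.7147×10⁻⁶ = 298.346 K
T = 13.8 + 298.346 = 312.146 °C

T = 312.1 °C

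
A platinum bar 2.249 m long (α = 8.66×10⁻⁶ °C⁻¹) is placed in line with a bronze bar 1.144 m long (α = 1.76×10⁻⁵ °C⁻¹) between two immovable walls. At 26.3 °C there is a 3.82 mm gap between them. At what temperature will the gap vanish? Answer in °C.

Gap closes when ΔL₁ + ΔL₂ = 3.82 mm = 3.82×10⁻³ m
(α₁L₁ + α₂L₂)ΔT = g
α₁L₁ + α₂L₂ = 8.66×10⁻⁶×2.249 + 1.76×10⁻⁵×1.144 = 3.961074×10⁻⁵ m/K
ΔT = 3.82×10⁻³ / 3.961074×10⁻⁵ = 96.44 K
T = 26.3 + 96.44 = 122.74 °C

T = 123 °C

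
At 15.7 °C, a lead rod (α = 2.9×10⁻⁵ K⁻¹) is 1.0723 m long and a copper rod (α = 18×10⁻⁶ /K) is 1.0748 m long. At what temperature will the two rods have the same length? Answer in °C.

Equal length when α₁L₁ΔT − α₂L₂ΔT = L₂ − L₁ = 2.50×10⁻³ m
α₁L₁ = 3.10967×10⁻⁵, α₂L₂ = 1.93464×10⁻⁵ → Δ(αL) = 1.17503×10⁻⁵ m/K
ΔT = 2.50×10⁻³ / 1.17503×10⁻⁵ = 212.761 K, so T = 15.7 + 212.761 = 228.461 °C

T = 228.5 °C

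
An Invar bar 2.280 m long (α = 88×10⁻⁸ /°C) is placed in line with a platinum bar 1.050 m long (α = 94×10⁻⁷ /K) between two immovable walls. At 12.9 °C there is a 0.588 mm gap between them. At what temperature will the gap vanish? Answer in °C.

α₁L₁ = 2.0064×10⁻⁶ m/K, α₂L₂ = 9.870×10⁻⁶ m/K → total 1.18764×10⁻⁵ m/K
ΔT = g/(α₁L₁+α₂L₂) = 5.88×10⁻⁴ / 1.18764×10⁻⁵ = 49.510 K
T = 12.9 + 49.510 = 62.410 °C

T = 62.4 °C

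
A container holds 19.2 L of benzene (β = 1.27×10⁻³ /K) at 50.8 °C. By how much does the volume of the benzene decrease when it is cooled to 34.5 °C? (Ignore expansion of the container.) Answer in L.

|ΔT| = |34.5 − 50.8| = 16.3 K
ΔV = βV₀ΔT = (1.27×10⁻³)(19.2)(16.3) = 0.397 L

ΔV = 0.397 L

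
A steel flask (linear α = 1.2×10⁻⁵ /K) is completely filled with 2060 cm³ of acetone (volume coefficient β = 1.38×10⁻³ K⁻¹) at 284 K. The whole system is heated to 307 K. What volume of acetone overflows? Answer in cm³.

63.7 cm³

The flask also expands: β_container ≈ 3α = 3.6×10⁻⁵ /K
Net overflow = V₀(β_liq − 3α_cont)ΔT
β − 3α = 1.38×10⁻³ − 3.6×10⁻⁵ = 1.344×10⁻³ /K; ΔT = 23 K
ΔV = 2060 × 1.344×10⁻³ × 23 = 63.7 cm³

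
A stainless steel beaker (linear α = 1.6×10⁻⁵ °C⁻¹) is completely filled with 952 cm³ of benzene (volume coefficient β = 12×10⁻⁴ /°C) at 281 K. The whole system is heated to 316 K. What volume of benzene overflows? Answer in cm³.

The beaker also expands: β_container ≈ 3α = 4.8×10⁻⁵ /K
Net overflow = V₀(β_liq − 3α_cont)ΔT
β − 3α = 1.20×10⁻³ − 4.8×10⁻⁵ = 1.152×10⁻³ /K; ΔT = 35 K
ΔV = 952 × 1.152×10⁻³ × 35 = 38.4 cm³

38.4 cm³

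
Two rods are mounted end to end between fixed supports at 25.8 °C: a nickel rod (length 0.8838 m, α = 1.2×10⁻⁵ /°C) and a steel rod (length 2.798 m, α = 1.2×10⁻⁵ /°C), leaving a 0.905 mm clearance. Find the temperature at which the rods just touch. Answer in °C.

T = 46.3 °C

Gap closes when ΔL₁ + ΔL₂ = 0.905 mm = 9.05×10⁻⁴ m
(α₁L₁ + α₂L₂)ΔT = g
α₁L₁ + α₂L₂ = 1.2×10⁻⁵×0.8838 + 1.2×10⁻⁵×2.798 = 4.41816×10⁻⁵ m/K
ΔT = 9.05×10⁻⁴ / 4.41816×10⁻⁵ = 20.484 K
T = 25.8 + 20.484 = 46.284 °C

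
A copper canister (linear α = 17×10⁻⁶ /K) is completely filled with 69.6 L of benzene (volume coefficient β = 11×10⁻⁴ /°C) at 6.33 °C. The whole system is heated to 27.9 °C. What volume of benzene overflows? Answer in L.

1.57 L

The canister also expands: β_container ≈ 3α = 5.1×10⁻⁵ /K
Net overflow = V₀(β_liq − 3α_cont)ΔT
β − 3α = 1.10×10⁻³ − 5.1×10⁻⁵ = 1.049×10⁻³ /K; ΔT = 21.57 K
ΔV = 69.6 × 1.049×10⁻³ × 21.57 = 1.57 L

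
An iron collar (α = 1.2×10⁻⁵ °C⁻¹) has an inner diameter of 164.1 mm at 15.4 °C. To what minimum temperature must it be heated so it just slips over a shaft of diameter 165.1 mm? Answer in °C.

Required Δd = 165.1 − 164.1 = 1.0 mm
Δd = αd₀ΔT ⇒ ΔT = Δd/(αd₀) = 1.0 / (1.2×10⁻⁵ × 164.1) = 507.82 K
T_min = 15.4 + 507.82 = 523.22 °C

T = 523 °C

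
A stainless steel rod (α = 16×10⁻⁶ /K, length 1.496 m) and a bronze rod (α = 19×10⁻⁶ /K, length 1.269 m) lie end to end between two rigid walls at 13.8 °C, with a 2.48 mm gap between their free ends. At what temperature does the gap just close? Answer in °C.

Gap closes when ΔL₁ + ΔL₂ = 2.48 mm = 2.48×10⁻³ m
(α₁L₁ + α₂L₂)ΔT = g
α₁L₁ + α₂L₂ = 16×10⁻⁶×1.496 + 19×10⁻⁶×1.269 = 4.8047×10⁻⁵ m/K
ΔT = 2.48×10⁻³ / 4.8047×10⁻⁵ = 51.616 K
T = 13.8 + 51.616 = 65.416 °C

T = 65.4 °C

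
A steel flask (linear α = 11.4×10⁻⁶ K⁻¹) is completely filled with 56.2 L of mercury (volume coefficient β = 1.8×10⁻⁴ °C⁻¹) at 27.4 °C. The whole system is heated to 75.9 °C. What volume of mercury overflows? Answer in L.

0.397 L

The flask also expands: β_container ≈ 3α = 3.42×10⁻⁵ /K
Net overflow = V₀(β_liq − 3α_cont)ΔT
β − 3α = 1.80×10⁻⁴ − 3.42×10⁻⁵ = 1.458×10⁻⁴ /K; ΔT = 48.5 K
ΔV = 56.2 × 1.458×10⁻⁴ × 48.5 = 0.397 L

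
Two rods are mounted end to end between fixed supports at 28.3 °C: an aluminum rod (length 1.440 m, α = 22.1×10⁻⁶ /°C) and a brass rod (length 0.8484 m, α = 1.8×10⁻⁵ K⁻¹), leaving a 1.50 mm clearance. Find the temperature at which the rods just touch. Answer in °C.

T = 60.2 °C

Gap closes when ΔL₁ + ΔL₂ = 1.50 mm = 1.50×10⁻³ m
(α₁L₁ + α₂L₂)ΔT = g
α₁L₁ + α₂L₂ = 22.1×10⁻⁶×1.440 + 1.8×10⁻⁵×0.8484 = 4.70952×10⁻⁵ m/K
ΔT = 1.50×10⁻³ / 4.70952×10⁻⁵ = 31.850 K
T = 28.3 + 31.850 = 60.150 °C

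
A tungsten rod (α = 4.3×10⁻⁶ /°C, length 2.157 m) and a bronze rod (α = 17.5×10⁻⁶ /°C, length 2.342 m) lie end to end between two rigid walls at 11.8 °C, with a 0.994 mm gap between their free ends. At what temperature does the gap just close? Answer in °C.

α₁L₁ = 9.2751×10⁻⁶ m/K, α₂L₂ = 4.0985×10⁻⁵ m/K → total 5.02601×10⁻⁵ m/K
ΔT = g/(α₁L₁+α₂L₂) = 9.94×10⁻⁴ / 5.02601×10⁻⁵ = 19.777 K
T = 11.8 + 19.777 = 31.577 °C

T = 31.6 °C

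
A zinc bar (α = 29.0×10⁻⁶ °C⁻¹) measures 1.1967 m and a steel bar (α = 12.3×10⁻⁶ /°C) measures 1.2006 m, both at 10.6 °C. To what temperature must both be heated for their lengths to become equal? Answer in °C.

T = 206.2 °C

Equal length when α₁L₁ΔT − α₂L₂ΔT = L₂ − L₁ = 3.90×10⁻³ m
α₁L₁ = 3.47043×10⁻⁵, α₂L₂ = 1.476738×10⁻⁵ → Δ(αL) = 1.993692×10⁻⁵ m/K
ΔT = 3.90×10⁻³ / 1.993692×10⁻⁵ = 195.617 K, so T = 10.6 + 195.617 = 206.217 °C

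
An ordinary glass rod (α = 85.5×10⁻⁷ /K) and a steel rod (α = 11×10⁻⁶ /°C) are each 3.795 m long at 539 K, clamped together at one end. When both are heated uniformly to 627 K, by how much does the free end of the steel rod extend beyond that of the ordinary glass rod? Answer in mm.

ΔT = 88 K
ordinary glass: ΔL = 85.5×10⁻⁷ × 3.795 m × 88 = 2.8554×10⁻³ m = 2.8554 mm
steel: ΔL = 11×10⁻⁶ × 3.795 m × 88 = 3.6736×10⁻³ m = 3.6736 mm
difference = 3.6736 − 2.8554 = 0.8182 mm

0.818 mm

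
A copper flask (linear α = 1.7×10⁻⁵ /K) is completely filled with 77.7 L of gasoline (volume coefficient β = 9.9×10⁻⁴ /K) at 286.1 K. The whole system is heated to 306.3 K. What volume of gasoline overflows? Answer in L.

The flask also expands: β_container ≈ 3α = 5.1×10⁻⁵ /K
Net overflow = V₀(β_liq − 3α_cont)ΔT
β − 3α = 9.90×10⁻⁴ − 5.1×10⁻⁵ = 9.39×10⁻⁴ /K; ΔT = 20.2 K
ΔV = 77.7 × 9.39×10⁻⁴ × 20.2 = 1.47 L

1.47 L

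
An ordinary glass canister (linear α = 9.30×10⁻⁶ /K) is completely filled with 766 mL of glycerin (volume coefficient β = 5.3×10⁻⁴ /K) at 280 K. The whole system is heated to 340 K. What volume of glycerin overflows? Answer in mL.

The canister also expands: β_container ≈ 3α = 2.79×10⁻⁵ /K
Net overflow = V₀(β_liq − 3α_cont)ΔT
β − 3α = 5.30×10⁻⁴ − 2.79×10⁻⁵ = 5.021×10⁻⁴ /K; ΔT = 60 K
ΔV = 766 × 5.021×10⁻⁴ × 60 = 23.1 mL

23.1 mL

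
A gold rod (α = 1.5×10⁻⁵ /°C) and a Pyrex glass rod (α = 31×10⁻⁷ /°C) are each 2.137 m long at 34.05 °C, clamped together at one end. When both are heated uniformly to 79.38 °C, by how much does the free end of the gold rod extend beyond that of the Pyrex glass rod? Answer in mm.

ΔT = 45.33 K
gold: ΔL = 1.5×10⁻⁵ × 2.137 m × 45.33 = 1.4531×10⁻³ m = 1.4531 mm
Pyrex glass: ΔL = 31×10⁻⁷ × 2.137 m × 45.33 = 3.0030×10⁻⁴ m = 0.30030 mm
difference = 1.4531 − 0.30030 = 1.1528 mm

1.15 mm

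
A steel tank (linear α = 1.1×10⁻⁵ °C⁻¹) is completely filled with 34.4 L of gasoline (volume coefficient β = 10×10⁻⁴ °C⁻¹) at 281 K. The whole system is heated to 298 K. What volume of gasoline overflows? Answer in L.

0.566 L

The tank also expands: β_container ≈ 3α = 3.3×10⁻⁵ /K
Net overflow = V₀(β_liq − 3α_cont)ΔT
β − 3α = 1.00×10⁻³ − 3.3×10⁻⁵ = 9.67×10⁻⁴ /K; ΔT = 17 K
ΔV = 34.4 × 9.67×10⁻⁴ × 17 = 0.566 L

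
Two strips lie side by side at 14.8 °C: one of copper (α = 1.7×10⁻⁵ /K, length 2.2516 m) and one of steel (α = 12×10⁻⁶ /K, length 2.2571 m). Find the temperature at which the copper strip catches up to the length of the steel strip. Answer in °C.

Equal length when α₁L₁ΔT − α₂L₂ΔT = L₂ − L₁ = 5.50×10⁻³ m
α₁L₁ = 3.82772×10⁻⁵, α₂L₂ = 2.70852×10⁻⁵ → Δ(αL) = 1.1192×10⁻⁵ m/K
ΔT = 5.50×10⁻³ / 1.1192×10⁻⁵ = 491.422 K, so T = 14.8 + 491.422 = 506.222 °C

T = 506.2 °C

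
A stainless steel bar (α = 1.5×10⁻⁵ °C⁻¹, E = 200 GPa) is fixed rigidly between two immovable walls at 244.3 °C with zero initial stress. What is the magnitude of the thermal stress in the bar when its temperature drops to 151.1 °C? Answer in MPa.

σ = 280 MPa

Fully constrained: the free strain ε = αΔT is blocked, so σ = Eε = EαΔT.
|ΔT| = 93.2 K
σ = 200×10⁹ × 1.5×10⁻⁵ × 93.2 = 2.80×10⁸ Pa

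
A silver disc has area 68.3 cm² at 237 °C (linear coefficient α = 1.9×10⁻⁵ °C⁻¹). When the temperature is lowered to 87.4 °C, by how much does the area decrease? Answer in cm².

ΔA = 0.388 cm²

Area coefficient ≈ 2α; |ΔT| = 149.6 K
ΔA = 2αA₀ΔT = 2(1.9×10⁻⁵)(68.3)(149.6) = 0.388 cm²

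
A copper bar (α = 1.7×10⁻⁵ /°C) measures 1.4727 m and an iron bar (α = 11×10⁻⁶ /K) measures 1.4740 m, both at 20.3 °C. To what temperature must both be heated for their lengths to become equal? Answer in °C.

Equal length when α₁L₁ΔT − α₂L₂ΔT = L₂ − L₁ = 1.30×10⁻³ m
α₁L₁ = 2.50359×10⁻⁵, α₂L₂ = 1.6214×10⁻⁵ → Δ(αL) = 8.8219×10⁻⁶ m/K
ΔT = 1.30×10⁻³ / 8.8219×10⁻⁶ = 147.361 K, so T = 20.3 + 147.361 = 167.661 °C

T = 167.7 °C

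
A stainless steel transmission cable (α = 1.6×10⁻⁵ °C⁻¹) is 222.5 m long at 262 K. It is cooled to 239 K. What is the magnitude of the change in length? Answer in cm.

ΔL = 8.19 cm

|ΔT| = |239 − 262| = 23 K
ΔL = αL₀ΔT = (1.6×10⁻⁵)(222.5)(23) = 8.19×10⁻² m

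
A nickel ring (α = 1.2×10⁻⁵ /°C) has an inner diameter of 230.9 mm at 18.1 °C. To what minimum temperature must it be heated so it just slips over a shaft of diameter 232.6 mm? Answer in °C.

T = 632 °C

Required Δd = 232.6 − 230.9 = 1.7 mm
Δd = αd₀ΔT ⇒ ΔT = Δd/(αd₀) = 1.7 / (1.2×10⁻⁵ × 230.9) = 613.54 K
T_min = 18.1 + 613.54 = 631.64 °C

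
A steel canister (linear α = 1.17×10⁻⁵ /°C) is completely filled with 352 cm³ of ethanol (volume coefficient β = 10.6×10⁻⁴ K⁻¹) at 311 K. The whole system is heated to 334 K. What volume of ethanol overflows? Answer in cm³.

8.30 cm³

The canister also expands: β_container ≈ 3α = 3.51×10⁻⁵ /K
Net overflow = V₀(β_liq − 3α_cont)ΔT
β − 3α = 1.06×10⁻³ − 3.51×10⁻⁵ = 1.0249×10⁻³ /K; ΔT = 23 K
ΔV = 352 × 1.0249×10⁻³ × 23 = 8.30 cm³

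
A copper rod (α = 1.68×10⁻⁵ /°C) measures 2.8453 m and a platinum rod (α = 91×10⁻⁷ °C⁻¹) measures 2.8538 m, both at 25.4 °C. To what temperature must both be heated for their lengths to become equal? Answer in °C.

T = 414.7 °C

L₁(1 + α₁ΔT) = L₂(1 + α₂ΔT) ⇒ ΔT = (L₂ − L₁)/(α₁L₁ − α₂L₂)
L₂ − L₁ = 2.8538 − 2.8453 = 8.50×10⁻³ m
α₁L₁ − α₂L₂ = 1.68×10⁻⁵×2.8453 − 91×10⁻⁷×2.8538 = 2.183146×10⁻⁵ m/K
ΔT = 8.50×10⁻³ / 2.183146×10⁻⁵ = 389.346 K
T = 25.4 + 389.346 = 414.746 °C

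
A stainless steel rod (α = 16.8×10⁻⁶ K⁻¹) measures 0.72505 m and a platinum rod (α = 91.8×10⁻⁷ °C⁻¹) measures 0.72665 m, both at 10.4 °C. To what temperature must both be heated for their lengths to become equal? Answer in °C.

T = 300.8 °C

L₁(1 + α₁ΔT) = L₂(1 + α₂ΔT) ⇒ ΔT = (L₂ − L₁)/(α₁L₁ − α₂L₂)
L₂ − L₁ = 0.72665 − 0.72505 = 1.60×10⁻³ m
α₁L₁ − α₂L₂ = 16.8×10⁻⁶×0.72505 − 91.8×10⁻⁷×0.72665 = 5.510193×10⁻⁶ m/K
ΔT = 1.60×10⁻³ / 5.510193×10⁻⁶ = 290.371 K
T = 10.4 + 290.371 = 300.771 °C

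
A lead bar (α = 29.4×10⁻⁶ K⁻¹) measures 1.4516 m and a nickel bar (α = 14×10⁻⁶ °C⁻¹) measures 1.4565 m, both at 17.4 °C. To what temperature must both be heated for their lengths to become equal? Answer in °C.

T = 237.3 °C

Equal length when α₁L₁ΔT − α₂L₂ΔT = L₂ − L₁ = 4.90×10⁻³ m
α₁L₁ = 4.267704×10⁻⁵, α₂L₂ = 2.0391×10⁻⁵ → Δ(αL) = 2.228604×10⁻⁵ m/K
ΔT = 4.90×10⁻³ / 2.228604×10⁻⁵ = 219.869 K, so T = 17.4 + 219.869 = 237.269 °C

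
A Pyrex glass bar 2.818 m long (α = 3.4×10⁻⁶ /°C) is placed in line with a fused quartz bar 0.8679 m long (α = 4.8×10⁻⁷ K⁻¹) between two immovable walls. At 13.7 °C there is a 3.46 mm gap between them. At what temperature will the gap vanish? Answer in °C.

Gap closes when ΔL₁ + ΔL₂ = 3.46 mm = 3.46×10⁻³ m
(α₁L₁ + α₂L₂)ΔT = g
α₁L₁ + α₂L₂ = 3.4×10⁻⁶×2.818 + 4.8×10⁻⁷×0.8679 = 9.997792×10⁻⁶ m/K
ΔT = 3.46×10⁻³ / 9.997792×10⁻⁶ = 346.08 K
T = 13.7 + 346.08 = 359.78 °C

T = 360 °C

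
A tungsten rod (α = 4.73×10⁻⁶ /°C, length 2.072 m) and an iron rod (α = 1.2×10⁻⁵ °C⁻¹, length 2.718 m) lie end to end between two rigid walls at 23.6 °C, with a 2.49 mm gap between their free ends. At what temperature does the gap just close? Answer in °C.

α₁L₁ = 9.80056×10⁻⁶ m/K, α₂L₂ = 3.2616×10⁻⁵ m/K → total 4.241656×10⁻⁵ m/K
ΔT = g/(α₁L₁+α₂L₂) = 2.49×10⁻³ / 4.241656×10⁻⁵ = 58.703 K
T = 23.6 + 58.703 = 82.303 °C

T = 82.3 °C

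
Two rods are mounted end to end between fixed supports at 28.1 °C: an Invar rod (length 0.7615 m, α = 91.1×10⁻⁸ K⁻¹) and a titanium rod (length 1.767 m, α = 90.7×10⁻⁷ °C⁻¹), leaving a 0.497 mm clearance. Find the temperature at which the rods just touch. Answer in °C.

T = 57.8 °C

α₁L₁ = 6.937265×10⁻⁷ m/K, α₂L₂ = 1.602669×10⁻⁵ m/K → total 1.67204165×10⁻⁵ m/K
ΔT = g/(α₁L₁+α₂L₂) = 4.97×10⁻⁴ / 1.67204165×10⁻⁵ = 29.724 K
T = 28.1 + 29.724 = 57.824 °C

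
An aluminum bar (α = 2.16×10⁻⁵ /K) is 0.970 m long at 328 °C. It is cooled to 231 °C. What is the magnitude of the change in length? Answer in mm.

|ΔT| = |231 − 328| = 97 K
ΔL = αL₀ΔT = (2.16×10⁻⁵)(0.970)(97) = 2.03×10⁻³ m

ΔL = 2.03 mm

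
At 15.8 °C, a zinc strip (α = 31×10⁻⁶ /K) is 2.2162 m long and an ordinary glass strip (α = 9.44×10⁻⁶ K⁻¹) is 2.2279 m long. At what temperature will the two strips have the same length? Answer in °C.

L₁(1 + α₁ΔT) = L₂(1 + α₂ΔT) ⇒ ΔT = (L₂ − L₁)/(α₁L₁ − α₂L₂)
L₂ − L₁ = 2.2279 − 2.2162 = 1.17×10⁻² m
α₁L₁ − α₂L₂ = 31×10⁻⁶×2.2162 − 9.44×10⁻⁶×2.2279 = 4.7670824×10⁻⁵ m/K
ΔT = 1.17×10⁻² / 4.7670824×10⁻⁵ = 245.433 K
T = 15.8 + 245.433 = 261.233 °C

T = 261.2 °C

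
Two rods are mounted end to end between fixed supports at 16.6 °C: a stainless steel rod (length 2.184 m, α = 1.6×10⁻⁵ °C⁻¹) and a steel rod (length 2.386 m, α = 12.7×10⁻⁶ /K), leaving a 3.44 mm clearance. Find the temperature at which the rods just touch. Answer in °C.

T = 69.3 °C

Gap closes when ΔL₁ + ΔL₂ = 3.44 mm = 3.44×10⁻³ m
(α₁L₁ + α₂L₂)ΔT = g
α₁L₁ + α₂L₂ = 1.6×10⁻⁵×2.184 + 12.7×10⁻⁶×2.386 = 6.52462×10⁻⁵ m/K
ΔT = 3.44×10⁻³ / 6.52462×10⁻⁵ = 52.723 K
T = 16.6 + 52.723 = 69.323 °C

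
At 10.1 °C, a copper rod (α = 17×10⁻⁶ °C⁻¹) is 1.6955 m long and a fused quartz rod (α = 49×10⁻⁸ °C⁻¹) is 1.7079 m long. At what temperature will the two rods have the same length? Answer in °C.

Equal length when α₁L₁ΔT − α₂L₂ΔT = L₂ − L₁ = 1.24×10⁻² m
α₁L₁ = 2.88235×10⁻⁵, α₂L₂ = 8.36871×10⁻⁷ → Δ(αL) = 2.7986629×10⁻⁵ m/K
ΔT = 1.24×10⁻² / 2.7986629×10⁻⁵ = 443.069 K, so T = 10.1 + 443.069 = 453.169 °C

T = 453.2 °C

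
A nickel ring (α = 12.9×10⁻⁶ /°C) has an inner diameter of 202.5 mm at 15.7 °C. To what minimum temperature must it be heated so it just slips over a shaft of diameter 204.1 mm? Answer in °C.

T = 628 °C

Required Δd = 204.1 − 202.5 = 1.6 mm
Δd = αd₀ΔT ⇒ ΔT = Δd/(αd₀) = 1.6 / (12.9×10⁻⁶ × 202.5) = 612.50 K
T_min = 15.7 + 612.50 = 628.20 °C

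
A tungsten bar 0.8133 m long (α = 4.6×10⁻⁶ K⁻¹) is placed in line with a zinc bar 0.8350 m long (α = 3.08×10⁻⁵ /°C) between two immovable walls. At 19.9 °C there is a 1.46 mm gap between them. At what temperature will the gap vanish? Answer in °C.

T = 69.5 °C

α₁L₁ = 3.74118×10⁻⁶ m/K, α₂L₂ = 2.5718×10⁻⁵ m/K → total 2.945918×10⁻⁵ m/K
ΔT = g/(α₁L₁+α₂L₂) = 1.46×10⁻³ / 2.945918×10⁻⁵ = 49.560 K
T = 19.9 + 49.560 = 69.460 °C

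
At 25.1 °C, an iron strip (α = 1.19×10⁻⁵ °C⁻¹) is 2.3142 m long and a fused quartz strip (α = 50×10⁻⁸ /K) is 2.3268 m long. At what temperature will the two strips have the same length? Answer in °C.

T = 502.8 °C

Equal length when α₁L₁ΔT − α₂L₂ΔT = L₂ − L₁ = 1.26×10⁻² m
α₁L₁ = 2.753898×10⁻⁵, α₂L₂ = 1.1634×10⁻⁶ → Δ(αL) = 2.637558×10⁻⁵ m/K
ΔT = 1.26×10⁻² / 2.637558×10⁻⁵ = 477.715 K, so T = 25.1 + 477.715 = 502.815 °C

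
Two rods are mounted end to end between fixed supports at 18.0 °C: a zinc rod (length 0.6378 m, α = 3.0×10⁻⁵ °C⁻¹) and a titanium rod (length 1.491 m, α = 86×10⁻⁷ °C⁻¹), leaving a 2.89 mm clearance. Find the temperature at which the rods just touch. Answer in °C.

T = 108 °C

α₁L₁ = 1.9134×10⁻⁵ m/K, α₂L₂ = 1.28226×10⁻⁵ m/K → total 3.19566×10⁻⁵ m/K
ΔT = g/(α₁L₁+α₂L₂) = 2.89×10⁻³ / 3.19566×10⁻⁵ = 90.44 K
T = 18.0 + 90.44 = 108.44 °C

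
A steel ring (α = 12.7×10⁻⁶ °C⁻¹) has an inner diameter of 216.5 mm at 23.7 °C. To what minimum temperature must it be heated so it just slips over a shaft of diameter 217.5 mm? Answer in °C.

T = 387 °C

Required Δd = 217.5 − 216.5 = 1.0 mm
Δd = αd₀ΔT ⇒ ΔT = Δd/(αd₀) = 1.0 / (12.7×10⁻⁶ × 216.5) = 363.70 K
T_min = 23.7 + 363.70 = 387.40 °C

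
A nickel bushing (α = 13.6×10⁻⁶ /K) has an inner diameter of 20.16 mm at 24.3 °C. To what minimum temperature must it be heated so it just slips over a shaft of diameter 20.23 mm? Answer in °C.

Required Δd = 20.23 − 20.16 = 0.07 mm
Δd = αd₀ΔT ⇒ ΔT = Δd/(αd₀) = 0.07 / (13.6×10⁻⁶ × 20.16) = 255.31 K
T_min = 24.3 + 255.31 = 279.61 °C

T = 280 °C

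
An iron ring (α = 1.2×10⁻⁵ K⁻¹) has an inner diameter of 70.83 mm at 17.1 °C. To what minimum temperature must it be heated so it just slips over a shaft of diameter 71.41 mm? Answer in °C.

Required Δd = 71.41 − 70.83 = 0.58 mm
Δd = αd₀ΔT ⇒ ΔT = Δd/(αd₀) = 0.58 / (1.2×10⁻⁵ × 70.83) = 682.39 K
T_min = 17.1 + 682.39 = 699.49 °C

T = 699 °C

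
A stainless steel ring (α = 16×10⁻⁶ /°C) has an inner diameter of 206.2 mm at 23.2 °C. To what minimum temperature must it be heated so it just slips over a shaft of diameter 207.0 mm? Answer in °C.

T = 266 °C

Required Δd = 207.0 − 206.2 = 0.8 mm
Δd = αd₀ΔT ⇒ ΔT = Δd/(αd₀) = 0.8 / (16×10⁻⁶ × 206.2) = 242.48 K
T_min = 23.2 + 242.48 = 265.68 °C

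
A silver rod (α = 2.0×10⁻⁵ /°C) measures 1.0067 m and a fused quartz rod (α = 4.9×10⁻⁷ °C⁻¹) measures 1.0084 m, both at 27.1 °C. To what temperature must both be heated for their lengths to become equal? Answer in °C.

T = 113.7 °C

L₁(1 + α₁ΔT) = L₂(1 + α₂ΔT) ⇒ ΔT = (L₂ − L₁)/(α₁L₁ − α₂L₂)
L₂ − L₁ = 1.0084 − 1.0067 = 1.70×10⁻³ m
α₁L₁ − α₂L₂ = 2.0×10⁻⁵×1.0067 − 4.9×10⁻⁷×1.0084 = 1.9639884×10⁻⁵ m/K
ΔT = 1.70×10⁻³ / 1.9639884×10⁻⁵ = 86.559 K
T = 27.1 + 86.559 = 113.659 °C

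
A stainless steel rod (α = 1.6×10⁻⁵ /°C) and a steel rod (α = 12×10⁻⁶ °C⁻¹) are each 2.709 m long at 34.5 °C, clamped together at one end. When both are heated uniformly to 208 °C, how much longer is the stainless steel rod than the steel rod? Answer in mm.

1.88 mm

ΔT = 173.5 K
stainless steel: ΔL = 1.6×10⁻⁵ × 2.709 m × 173.5 = 7.5202×10⁻³ m = 7.5202 mm
steel: ΔL = 12×10⁻⁶ × 2.709 m × 173.5 = 5.6401×10⁻³ m = 5.6401 mm
difference = 7.5202 − 5.6401 = 1.8801 mm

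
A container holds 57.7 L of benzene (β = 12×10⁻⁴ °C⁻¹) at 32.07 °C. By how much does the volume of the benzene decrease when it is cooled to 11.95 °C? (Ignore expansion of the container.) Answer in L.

|ΔT| = |11.95 − 32.07| = 20.12 K
ΔV = βV₀ΔT = (12×10⁻⁴)(57.7)(20.12) = 1.39 L

ΔV = 1.39 L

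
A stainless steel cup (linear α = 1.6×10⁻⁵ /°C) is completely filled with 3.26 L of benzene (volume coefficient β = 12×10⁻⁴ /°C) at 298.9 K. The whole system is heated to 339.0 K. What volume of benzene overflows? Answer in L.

0.151 L

The cup also expands: β_container ≈ 3α = 4.8×10⁻⁵ /K
Net overflow = V₀(β_liq − 3α_cont)ΔT
β − 3α = 1.20×10⁻³ − 4.8×10⁻⁵ = 1.152×10⁻³ /K; ΔT = 40.1 K
ΔV = 3.26 × 1.152×10⁻³ × 40.1 = 0.151 L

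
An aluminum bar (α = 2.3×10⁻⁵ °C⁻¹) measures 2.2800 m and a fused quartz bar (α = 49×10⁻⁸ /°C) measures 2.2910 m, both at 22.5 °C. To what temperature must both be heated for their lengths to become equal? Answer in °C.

Equal length when α₁L₁ΔT − α₂L₂ΔT = L₂ − L₁ = 1.10×10⁻² m
α₁L₁ = 5.244×10⁻⁵, α₂L₂ = 1.12259×10⁻⁶ → Δ(αL) = 5.131741×10⁻⁵ m/K
ΔT = 1.10×10⁻² / 5.131741×10⁻⁵ = 214.352 K, so T = 22.5 + 214.352 = 236.852 °C

T = 236.9 °C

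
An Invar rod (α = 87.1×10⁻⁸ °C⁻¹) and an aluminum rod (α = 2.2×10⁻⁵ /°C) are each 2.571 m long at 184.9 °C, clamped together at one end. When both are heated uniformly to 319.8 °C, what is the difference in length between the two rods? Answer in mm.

7.33 mm

ΔT = 134.9 K
Invar: ΔL = 87.1×10⁻⁸ × 2.571 m × 134.9 = 3.0209×10⁻⁴ m = 0.30209 mm
aluminum: ΔL = 2.2×10⁻⁵ × 2.571 m × 134.9 = 7.6302×10⁻³ m = 7.6302 mm
difference = 7.6302 − 0.30209 = 7.32811 mm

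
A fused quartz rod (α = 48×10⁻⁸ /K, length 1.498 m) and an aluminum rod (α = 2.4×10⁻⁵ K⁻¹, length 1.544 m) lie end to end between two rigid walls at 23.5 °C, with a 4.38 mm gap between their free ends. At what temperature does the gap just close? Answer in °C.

α₁L₁ = 7.1904×10⁻⁷ m/K, α₂L₂ = 3.7056×10⁻⁵ m/K → total 3.777504×10⁻⁵ m/K
ΔT = g/(α₁L₁+α₂L₂) = 4.38×10⁻³ / 3.777504×10⁻⁵ = 115.95 K
T = 23.5 + 115.95 = 139.45 °C

T = 139 °C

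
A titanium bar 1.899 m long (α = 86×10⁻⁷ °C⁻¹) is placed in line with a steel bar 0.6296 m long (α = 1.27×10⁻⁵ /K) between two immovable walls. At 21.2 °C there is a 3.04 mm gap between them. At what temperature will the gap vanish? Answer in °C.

T = 146 °C

α₁L₁ = 1.63314×10⁻⁵ m/K, α₂L₂ = 7.99592×10⁻⁶ m/K → total 2.432732×10⁻⁵ m/K
ΔT = g/(α₁L₁+α₂L₂) = 3.04×10⁻³ / 2.432732×10⁻⁵ = 124.96 K
T = 21.2 + 124.96 = 146.16 °C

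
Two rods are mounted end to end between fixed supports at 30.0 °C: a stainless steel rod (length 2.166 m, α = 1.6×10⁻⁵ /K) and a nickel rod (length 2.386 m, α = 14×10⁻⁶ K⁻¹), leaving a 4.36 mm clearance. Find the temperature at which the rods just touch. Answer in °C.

α₁L₁ = 3.4656×10⁻⁵ m/K, α₂L₂ = 3.3404×10⁻⁵ m/K → total 6.806×10⁻⁵ m/K
ΔT = g/(α₁L₁+α₂L₂) = 4.36×10⁻³ / 6.806×10⁻⁵ = 64.061 K
T = 30.0 + 64.061 = 94.061 °C

T = 94.1 °C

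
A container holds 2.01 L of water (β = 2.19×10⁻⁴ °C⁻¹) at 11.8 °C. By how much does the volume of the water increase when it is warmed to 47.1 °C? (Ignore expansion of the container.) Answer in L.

ΔV = 0.0155 L

|ΔT| = |47.1 − 11.8| = 35.3 K
ΔV = βV₀ΔT = (2.19×10⁻⁴)(2.01)(35.3) = 0.0155 L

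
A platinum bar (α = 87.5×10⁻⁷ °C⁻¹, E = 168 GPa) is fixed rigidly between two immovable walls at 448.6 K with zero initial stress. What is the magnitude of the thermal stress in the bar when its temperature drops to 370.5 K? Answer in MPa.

σ = 115 MPa

Fully constrained: the free strain ε = αΔT is blocked, so σ = Eε = EαΔT.
|ΔT| = 78.1 K
σ = 168×10⁹ × 87.5×10⁻⁷ × 78.1 = 1.15×10⁸ Pa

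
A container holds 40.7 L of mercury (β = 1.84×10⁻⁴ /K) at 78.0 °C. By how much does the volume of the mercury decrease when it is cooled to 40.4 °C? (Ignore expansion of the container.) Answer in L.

ΔV = 0.282 L

|ΔT| = |40.4 − 78.0| = 37.6 K
ΔV = βV₀ΔT = (1.84×10⁻⁴)(40.7)(37.6) = 0.282 L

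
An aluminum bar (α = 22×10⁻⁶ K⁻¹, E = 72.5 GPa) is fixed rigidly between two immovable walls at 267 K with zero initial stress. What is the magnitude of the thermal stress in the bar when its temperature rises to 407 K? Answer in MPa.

Fully constrained: the free strain ε = αΔT is blocked, so σ = Eε = EαΔT.
|ΔT| = 140 K
σ = 72.5×10⁹ × 22×10⁻⁶ × 140 = 2.23×10⁸ Pa

σ = 223 MPa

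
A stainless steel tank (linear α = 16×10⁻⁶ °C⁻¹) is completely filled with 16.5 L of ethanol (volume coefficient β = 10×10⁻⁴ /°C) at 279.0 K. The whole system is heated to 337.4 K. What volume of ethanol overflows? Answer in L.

The tank also expands: β_container ≈ 3α = 4.8×10⁻⁵ /K
Net overflow = V₀(β_liq − 3α_cont)ΔT
β − 3α = 1.00×10⁻³ − 4.8×10⁻⁵ = 9.52×10⁻⁴ /K; ΔT = 58.4 K
ΔV = 16.5 × 9.52×10⁻⁴ × 58.4 = 0.917 L

0.917 L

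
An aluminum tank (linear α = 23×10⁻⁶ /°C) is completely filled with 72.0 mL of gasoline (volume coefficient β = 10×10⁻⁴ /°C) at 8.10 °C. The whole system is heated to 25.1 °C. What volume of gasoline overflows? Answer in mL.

The tank also expands: β_container ≈ 3α = 6.9×10⁻⁵ /K
Net overflow = V₀(β_liq − 3α_cont)ΔT
β − 3α = 1.00×10⁻³ − 6.9×10⁻⁵ = 9.31×10⁻⁴ /K; ΔT = 17.00 K
ΔV = 72.0 × 9.31×10⁻⁴ × 17.00 = 1.14 mL

1.14 mL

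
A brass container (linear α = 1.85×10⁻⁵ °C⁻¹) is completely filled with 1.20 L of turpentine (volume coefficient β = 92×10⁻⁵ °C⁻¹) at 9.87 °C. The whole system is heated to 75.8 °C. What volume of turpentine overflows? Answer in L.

The container also expands: β_container ≈ 3α = 5.55×10⁻⁵ /K
Net overflow = V₀(β_liq − 3α_cont)ΔT
β − 3α = 9.20×10⁻⁴ − 5.55×10⁻⁵ = 8.645×10⁻⁴ /K; ΔT = 65.93 K
ΔV = 1.20 × 8.645×10⁻⁴ × 65.93 = 0.0684 L

0.0684 L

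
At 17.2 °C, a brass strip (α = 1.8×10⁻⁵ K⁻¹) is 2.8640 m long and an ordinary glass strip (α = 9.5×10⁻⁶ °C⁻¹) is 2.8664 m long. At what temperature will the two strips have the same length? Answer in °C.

T = 115.9 °C

L₁(1 + α₁ΔT) = L₂(1 + α₂ΔT) ⇒ ΔT = (L₂ − L₁)/(α₁L₁ − α₂L₂)
L₂ − L₁ = 2.8664 − 2.8640 = 2.40×10⁻³ m
α₁L₁ − α₂L₂ = 1.8×10⁻⁵×2.8640 − 9.5×10⁻⁶×2.8664 = 2.43212×10⁻⁵ m/K
ΔT = 2.40×10⁻³ / 2.43212×10⁻⁵ = 98.679 K
T = 17.2 + 98.679 = 115.879 °C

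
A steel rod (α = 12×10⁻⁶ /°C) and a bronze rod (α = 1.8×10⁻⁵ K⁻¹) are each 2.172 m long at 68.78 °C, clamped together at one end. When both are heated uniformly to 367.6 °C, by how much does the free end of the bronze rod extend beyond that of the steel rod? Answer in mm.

ΔT = 298.82 K
steel: ΔL = 12×10⁻⁶ × 2.172 m × 298.82 = 7.7884×10⁻³ m = 7.7884 mm
bronze: ΔL = 1.8×10⁻⁵ × 2.172 m × 298.82 = 1.1683×10⁻² m = 11.683 mm
difference = 11.683 − 7.7884 = 3.8946 mm

3.89 mm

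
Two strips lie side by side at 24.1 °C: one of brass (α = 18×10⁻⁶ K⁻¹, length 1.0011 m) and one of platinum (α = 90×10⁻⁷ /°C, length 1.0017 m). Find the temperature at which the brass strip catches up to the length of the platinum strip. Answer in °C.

Equal length when α₁L₁ΔT − α₂L₂ΔT = L₂ − L₁ = 6.00×10⁻⁴ m
α₁L₁ = 1.80198×10⁻⁵, α₂L₂ = 9.0153×10⁻⁶ → Δ(αL) = 9.0045×10⁻⁶ m/K
ΔT = 6.00×10⁻⁴ / 9.0045×10⁻⁶ = 66.6333 K, so T = 24.1 + 66.6333 = 90.7333 °C

T = 90.73 °C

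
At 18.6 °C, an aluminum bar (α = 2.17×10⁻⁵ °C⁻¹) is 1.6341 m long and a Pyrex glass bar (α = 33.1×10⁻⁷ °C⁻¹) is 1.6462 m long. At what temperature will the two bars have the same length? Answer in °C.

Equal length when α₁L₁ΔT − α₂L₂ΔT = L₂ − L₁ = 1.21×10⁻² m
α₁L₁ = 3.545997×10⁻⁵, α₂L₂ = 5.448922×10⁻⁶ → Δ(αL) = 3.0011048×10⁻⁵ m/K
ΔT = 1.21×10⁻² / 3.0011048×10⁻⁵ = 403.185 K, so T = 18.6 + 403.185 = 421.785 °C

T = 421.8 °C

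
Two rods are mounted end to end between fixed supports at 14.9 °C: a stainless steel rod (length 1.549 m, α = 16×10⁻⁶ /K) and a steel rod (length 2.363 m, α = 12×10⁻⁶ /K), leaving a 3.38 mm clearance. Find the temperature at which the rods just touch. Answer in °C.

Gap closes when ΔL₁ + ΔL₂ = 3.38 mm = 3.38×10⁻³ m
(α₁L₁ + α₂L₂)ΔT = g
α₁L₁ + α₂L₂ = 16×10⁻⁶×1.549 + 12×10⁻⁶×2.363 = 5.314×10⁻⁵ m/K
ΔT = 3.38×10⁻³ / 5.314×10⁻⁵ = 63.606 K
T = 14.9 + 63.606 = 78.506 °C

T = 78.5 °C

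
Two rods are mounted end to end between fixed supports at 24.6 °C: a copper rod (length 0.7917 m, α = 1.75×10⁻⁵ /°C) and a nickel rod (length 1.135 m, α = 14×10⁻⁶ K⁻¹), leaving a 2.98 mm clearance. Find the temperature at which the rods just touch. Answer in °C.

α₁L₁ = 1.385475×10⁻⁵ m/K, α₂L₂ = 1.589×10⁻⁵ m/K → total 2.974475×10⁻⁵ m/K
ΔT = g/(α₁L₁+α₂L₂) = 2.98×10⁻³ / 2.974475×10⁻⁵ = 100.19 K
T = 24.6 + 100.19 = 124.79 °C

T = 125 °C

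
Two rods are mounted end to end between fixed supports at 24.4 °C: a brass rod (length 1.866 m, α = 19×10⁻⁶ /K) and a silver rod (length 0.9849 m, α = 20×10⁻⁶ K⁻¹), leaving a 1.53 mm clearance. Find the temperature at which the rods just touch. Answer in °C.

T = 52.1 °C

α₁L₁ = 3.5454×10⁻⁵ m/K, α₂L₂ = 1.9698×10⁻⁵ m/K → total 5.5152×10⁻⁵ m/K
ΔT = g/(α₁L₁+α₂L₂) = 1.53×10⁻³ / 5.5152×10⁻⁵ = 27.742 K
T = 24.4 + 27.742 = 52.142 °C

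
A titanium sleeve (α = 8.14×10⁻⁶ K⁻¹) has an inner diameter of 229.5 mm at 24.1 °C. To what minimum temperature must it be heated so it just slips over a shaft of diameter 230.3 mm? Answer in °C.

T = 452 °C

Required Δd = 230.3 − 229.5 = 0.8 mm
Δd = αd₀ΔT ⇒ ΔT = Δd/(αd₀) = 0.8 / (8.14×10⁻⁶ × 229.5) = 428.24 K
T_min = 24.1 + 428.24 = 452.34 °C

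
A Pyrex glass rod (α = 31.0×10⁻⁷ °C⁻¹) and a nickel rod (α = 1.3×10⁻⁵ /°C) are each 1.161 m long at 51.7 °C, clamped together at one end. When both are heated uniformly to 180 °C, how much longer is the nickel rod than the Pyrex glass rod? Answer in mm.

ΔT = 128.3 K
Pyrex glass: ΔL = 31.0×10⁻⁷ × 1.161 m × 128.3 = 4.6176×10⁻⁴ m = 0.46176 mm
nickel: ΔL = 1.3×10⁻⁵ × 1.161 m × 128.3 = 1.9364×10⁻³ m = 1.9364 mm
difference = 1.9364 − 0.46176 = 1.47464 mm

1.47 mm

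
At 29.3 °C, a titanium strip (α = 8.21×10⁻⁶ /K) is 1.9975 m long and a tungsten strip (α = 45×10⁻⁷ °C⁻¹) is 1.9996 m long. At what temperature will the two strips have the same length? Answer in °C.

T = 313.0 °C

L₁(1 + α₁ΔT) = L₂(1 + α₂ΔT) ⇒ ΔT = (L₂ − L₁)/(α₁L₁ − α₂L₂)
L₂ − L₁ = 1.9996 − 1.9975 = 2.10×10⁻³ m
α₁L₁ − α₂L₂ = 8.21×10⁻⁶×1.9975 − 45×10⁻⁷×1.9996 = 7.401275×10⁻⁶ m/K
ΔT = 2.10×10⁻³ / 7.401275×10⁻⁶ = 283.735 K
T = 29.3 + 283.735 = 313.035 °C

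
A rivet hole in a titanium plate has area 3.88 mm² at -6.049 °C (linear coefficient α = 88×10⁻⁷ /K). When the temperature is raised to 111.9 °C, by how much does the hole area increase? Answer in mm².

ΔA = 0.00805 mm²

Area coefficient ≈ 2α; |ΔT| = 117.949 K
ΔA = 2αA₀ΔT = 2(88×10⁻⁷)(3.88)(117.949) = 8.05×10⁻³ mm²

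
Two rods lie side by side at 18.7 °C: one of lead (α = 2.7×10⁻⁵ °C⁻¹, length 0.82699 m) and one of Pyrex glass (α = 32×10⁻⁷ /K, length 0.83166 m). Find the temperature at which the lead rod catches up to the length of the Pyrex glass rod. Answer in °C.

T = 256.1 °C

Equal length when α₁L₁ΔT − α₂L₂ΔT = L₂ − L₁ = 4.67×10⁻³ m
α₁L₁ = 2.232873×10⁻⁵, α₂L₂ = 2.661312×10⁻⁶ → Δ(αL) = 1.9667418×10⁻⁵ m/K
ΔT = 4.67×10⁻³ / 1.9667418×10⁻⁵ = 237.449 K, so T = 18.7 + 237.449 = 256.149 °C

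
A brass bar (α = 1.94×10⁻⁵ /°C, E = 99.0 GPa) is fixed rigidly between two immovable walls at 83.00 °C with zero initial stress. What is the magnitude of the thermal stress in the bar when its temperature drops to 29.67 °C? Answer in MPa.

Fully constrained: the free strain ε = αΔT is blocked, so σ = Eε = EαΔT.
|ΔT| = 53.33 K
σ = 99.0×10⁹ × 1.94×10⁻⁵ × 53.33 = 1.02×10⁸ Pa

σ = 102 MPa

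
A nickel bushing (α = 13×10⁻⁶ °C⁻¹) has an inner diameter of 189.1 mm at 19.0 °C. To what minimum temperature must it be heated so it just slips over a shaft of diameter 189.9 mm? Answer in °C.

Required Δd = 189.9 − 189.1 = 0.8 mm
Δd = αd₀ΔT ⇒ ΔT = Δd/(αd₀) = 0.8 / (13×10⁻⁶ × 189.1) = 325.43 K
T_min = 19.0 + 325.43 = 344.43 °C

T = 344 °C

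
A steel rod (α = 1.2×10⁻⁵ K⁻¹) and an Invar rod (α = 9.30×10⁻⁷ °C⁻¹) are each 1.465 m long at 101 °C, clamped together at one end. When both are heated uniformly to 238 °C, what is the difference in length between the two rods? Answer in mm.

2.22 mm

ΔT = 137 K
steel: ΔL = 1.2×10⁻⁵ × 1.465 m × 137 = 2.4085×10⁻³ m = 2.4085 mm
Invar: ΔL = 9.30×10⁻⁷ × 1.465 m × 137 = 1.8666×10⁻⁴ m = 0.18666 mm
difference = 2.4085 − 0.18666 = 2.22184 mm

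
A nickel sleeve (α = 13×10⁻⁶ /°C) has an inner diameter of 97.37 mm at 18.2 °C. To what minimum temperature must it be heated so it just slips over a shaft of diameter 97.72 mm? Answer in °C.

T = 295 °C

Required Δd = 97.72 − 97.37 = 0.35 mm
Δd = αd₀ΔT ⇒ ΔT = Δd/(αd₀) = 0.35 / (13×10⁻⁶ × 97.37) = 276.50 K
T_min = 18.2 + 276.50 = 294.70 °C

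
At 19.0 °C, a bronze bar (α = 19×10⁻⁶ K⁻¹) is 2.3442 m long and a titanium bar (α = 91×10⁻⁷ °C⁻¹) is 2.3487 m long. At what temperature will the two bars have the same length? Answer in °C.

L₁(1 + α₁ΔT) = L₂(1 + α₂ΔT) ⇒ ΔT = (L₂ − L₁)/(α₁L₁ − α₂L₂)
L₂ − L₁ = 2.3487 − 2.3442 = 4.50×10⁻³ m
α₁L₁ − α₂L₂ = 19×10⁻⁶×2.3442 − 91×10⁻⁷×2.3487 = 2.316663×10⁻⁵ m/K
ΔT = 4.50×10⁻³ / 2.316663×10⁻⁵ = 194.245 K
T = 19.0 + 194.245 = 213.245 °C

T = 213.2 °C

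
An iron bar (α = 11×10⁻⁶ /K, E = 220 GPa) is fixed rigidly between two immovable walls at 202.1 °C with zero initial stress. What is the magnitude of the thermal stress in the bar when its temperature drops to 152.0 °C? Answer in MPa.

σ = 121 MPa

Fully constrained: the free strain ε = αΔT is blocked, so σ = Eε = EαΔT.
|ΔT| = 50.1 K
σ = 220×10⁹ × 11×10⁻⁶ × 50.1 = 1.21×10⁸ Pa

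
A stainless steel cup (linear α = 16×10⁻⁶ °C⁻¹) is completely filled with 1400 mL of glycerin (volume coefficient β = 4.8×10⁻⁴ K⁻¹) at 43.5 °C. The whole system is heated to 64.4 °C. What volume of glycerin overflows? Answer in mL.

12.6 mL

The cup also expands: β_container ≈ 3α = 4.8×10⁻⁵ /K
Net overflow = V₀(β_liq − 3α_cont)ΔT
β − 3α = 4.80×10⁻⁴ − 4.8×10⁻⁵ = 4.32×10⁻⁴ /K; ΔT = 20.9 K
ΔV = 1400 × 4.32×10⁻⁴ × 20.9 = 12.6 mL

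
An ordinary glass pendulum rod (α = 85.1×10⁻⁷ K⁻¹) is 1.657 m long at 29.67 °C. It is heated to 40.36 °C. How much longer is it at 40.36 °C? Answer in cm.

|ΔT| = |40.36 − 29.67| = 10.69 K
ΔL = αL₀ΔT = (85.1×10⁻⁷)(1.657)(10.69) = 1.51×10⁻⁴ m

ΔL = 0.0151 cm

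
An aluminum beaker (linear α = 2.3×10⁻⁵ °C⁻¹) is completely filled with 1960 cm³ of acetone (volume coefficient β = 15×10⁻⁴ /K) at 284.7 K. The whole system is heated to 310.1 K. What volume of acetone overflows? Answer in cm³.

The beaker also expands: β_container ≈ 3α = 6.9×10⁻⁵ /K
Net overflow = V₀(β_liq − 3α_cont)ΔT
β − 3α = 1.50×10⁻³ − 6.9×10⁻⁵ = 1.431×10⁻³ /K; ΔT = 25.4 K
ΔV = 1960 × 1.431×10⁻³ × 25.4 = 71.2 cm³

71.2 cm³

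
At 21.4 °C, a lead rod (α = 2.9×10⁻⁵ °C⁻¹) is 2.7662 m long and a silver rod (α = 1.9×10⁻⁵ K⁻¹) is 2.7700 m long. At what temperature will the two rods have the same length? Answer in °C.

T = 159.1 °C

L₁(1 + α₁ΔT) = L₂(1 + α₂ΔT) ⇒ ΔT = (L₂ − L₁)/(α₁L₁ − α₂L₂)
L₂ − L₁ = 2.7700 − 2.7662 = 3.80×10⁻³ m
α₁L₁ − α₂L₂ = 2.9×10⁻⁵×2.7662 − 1.9×10⁻⁵×2.7700 = 2.75898×10⁻⁵ m/K
ΔT = 3.80×10⁻³ / 2.75898×10⁻⁵ = 137.732 K
T = 21.4 + 137.732 = 159.132 °C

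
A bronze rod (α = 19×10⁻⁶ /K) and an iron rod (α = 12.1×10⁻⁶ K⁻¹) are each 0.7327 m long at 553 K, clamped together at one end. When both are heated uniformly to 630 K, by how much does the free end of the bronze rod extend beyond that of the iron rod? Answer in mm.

0.389 mm

ΔT = 77 K
bronze: ΔL = 19×10⁻⁶ × 0.7327 m × 77 = 1.0719×10⁻³ m = 1.0719 mm
iron: ΔL = 12.1×10⁻⁶ × 0.7327 m × 77 = 6.8266×10⁻⁴ m = 0.68266 mm
difference = 1.0719 − 0.68266 = 0.38924 mm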